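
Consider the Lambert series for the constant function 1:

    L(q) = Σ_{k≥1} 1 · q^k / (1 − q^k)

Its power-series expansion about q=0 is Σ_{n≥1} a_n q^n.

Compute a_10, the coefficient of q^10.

n=10: 10·1 5·2 2·5 1·10  f→[1+1+1+1]=4

a_10 = 4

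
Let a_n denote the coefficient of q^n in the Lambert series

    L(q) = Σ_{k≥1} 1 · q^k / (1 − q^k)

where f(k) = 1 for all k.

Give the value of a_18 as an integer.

a_18 = 6

d|18:{1,2,3,6,9,18}  Σf=1+1+1+1+1+1=6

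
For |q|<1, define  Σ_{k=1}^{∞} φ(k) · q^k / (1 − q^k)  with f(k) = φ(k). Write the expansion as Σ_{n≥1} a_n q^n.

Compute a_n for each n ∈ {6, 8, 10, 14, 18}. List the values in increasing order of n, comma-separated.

n=6: 6·1 3·2 2·3 1·6  φ→[2+2+1+1]=6
[q^8] φ(8)=4,φ(4)=2,φ(2)=1,φ(1)=1 ⇒ 8
q^10  k|10↦φ(k): 1:1 2:1 5:4 10:4  a_10=10
q^14  k|14↦φ(k): 1:1 2:1 7:6 14:6  a_14=14
n=18: 1·18 2·9 3·6 6·3 9·2 18·1  φ→[1+1+2+2+6+6]=18

6, 8, 10, 14, 18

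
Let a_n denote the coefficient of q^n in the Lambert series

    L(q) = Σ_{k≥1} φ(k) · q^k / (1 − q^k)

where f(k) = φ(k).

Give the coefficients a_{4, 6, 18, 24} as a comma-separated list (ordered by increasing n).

[q^4] φ(4)=2,φ(2)=1,φ(1)=1 ⇒ 4
d|6:{1,2,3,6}  Σφ=1+1+2+2=6
d|18:{18,9,6,3,2,1}  Σφ=6+6+2+2+1+1=18
d|24:{24,12,8,6,4,3,2,1}  Σφ=8+4+4+2+2+2+1+1=24

4, 6, 18, 24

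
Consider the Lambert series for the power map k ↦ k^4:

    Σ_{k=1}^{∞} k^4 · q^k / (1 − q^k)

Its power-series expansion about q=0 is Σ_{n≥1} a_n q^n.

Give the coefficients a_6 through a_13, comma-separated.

q^6  k|6↦f(k): 1:1 2:16 3:81 6:1296  a_6=1394
d|7:{7,1}  Σf=2401+1=2402
[q^8] f(8)=4096,f(4)=256,f(2)=16,f(1)=1 ⇒ 4369
q^9  k|9↦f(k): 9:6561 3:81 1:1  a_9=6643
n=10: 1·10 2·5 5·2 10·1  f→[1+16+625+10000]=10642
[q^11] f(11)=14641,f(1)=1 ⇒ 14642
[q^12] f(12)=20736,f(6)=1296,f(4)=256,f(3)=81,f(2)=16,f(1)=1 ⇒ 22386
[q^13] f(13)=28561,f(1)=1 ⇒ 28562

1394, 2402, 4369, 6643, 10642, 14642, 22386, 28562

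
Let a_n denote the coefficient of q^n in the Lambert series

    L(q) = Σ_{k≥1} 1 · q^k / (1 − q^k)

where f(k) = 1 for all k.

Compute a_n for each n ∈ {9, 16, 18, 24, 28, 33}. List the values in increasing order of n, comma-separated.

3, 5, 6, 8, 6, 4

[q^9] f(1)=1,f(3)=1,f(9)=1 ⇒ 3
d|16:{16,8,4,2,1}  Σf=1+1+1+1+1=5
n=18: 1·18 2·9 3·6 6·3 9·2 18·1  f→[1+1+1+1+1+1]=6
q^24  k|24↦f(k): 24:1 12:1 8:1 6:1 4:1 3:1 2:1 1:1  a_24=8
[q^28] f(1)=1,f(2)=1,f(4)=1,f(7)=1,f(14)=1,f(28)=1 ⇒ 6
q^33  k|33↦f(k): 1:1 3:1 11:1 33:1  a_33=4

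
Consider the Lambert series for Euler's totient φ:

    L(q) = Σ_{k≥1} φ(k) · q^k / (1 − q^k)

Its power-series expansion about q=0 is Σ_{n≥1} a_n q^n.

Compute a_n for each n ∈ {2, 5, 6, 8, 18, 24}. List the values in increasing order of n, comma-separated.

q^2  k|2↦φ(k): 2:1 1:1  a_2=2
q^5  k|5↦φ(k): 5:4 1:1  a_5=5
n=6: 6·1 3·2 2·3 1·6  φ→[2+2+1+1]=6
[q^8] φ(1)=1,φ(2)=1,φ(4)=2,φ(8)=4 ⇒ 8
q^18  k|18↦φ(k): 1:1 2:1 3:2 6:2 9:6 18:6  a_18=18
q^24  k|24↦φ(k): 24:8 12:4 8:4 6:2 4:2 3:2 2:1 1:1  a_24=24

2, 5, 6, 8, 18, 24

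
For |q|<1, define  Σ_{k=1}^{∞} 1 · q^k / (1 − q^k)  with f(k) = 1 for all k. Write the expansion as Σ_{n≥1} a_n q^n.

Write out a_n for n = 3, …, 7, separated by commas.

[q^3] f(3)=1,f(1)=1 ⇒ 2
q^4  k|4↦f(k): 1:1 2:1 4:1  a_4=3
n=5: 1·5 5·1  f→[1+1]=2
[q^6] f(1)=1,f(2)=1,f(3)=1,f(6)=1 ⇒ 4
n=7: 1·7 7·1  f→[1+1]=2

2, 3, 2, 4, 2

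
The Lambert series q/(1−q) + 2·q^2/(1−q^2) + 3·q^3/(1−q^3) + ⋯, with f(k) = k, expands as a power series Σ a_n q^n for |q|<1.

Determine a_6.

a_6 = 12

[q^6] f(1)=1,f(2)=2,f(3)=3,f(6)=6 ⇒ 12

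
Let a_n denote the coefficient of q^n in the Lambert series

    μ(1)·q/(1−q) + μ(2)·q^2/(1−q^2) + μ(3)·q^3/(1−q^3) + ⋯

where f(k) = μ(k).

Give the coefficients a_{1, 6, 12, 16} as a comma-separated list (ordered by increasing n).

1, 0, 0, 0

q^1  k|1↦μ(k): 1:1  a_1=1
q^6  k|6↦μ(k): 6:1 3:-1 2:-1 1:1  a_6=0
q^12  k|12↦μ(k): 1:1 2:-1 3:-1 4:0 6:1 12:0  a_12=0
n=16: 16·1 8·2 4·4 2·8 1·16  μ→[0+0+0+(-1)+1]=0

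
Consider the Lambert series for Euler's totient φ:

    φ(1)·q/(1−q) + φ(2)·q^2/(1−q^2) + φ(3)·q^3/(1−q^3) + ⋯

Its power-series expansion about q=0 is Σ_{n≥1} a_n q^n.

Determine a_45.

d|45:{1,3,5,9,15,45}  Σφ=1+2+4+6+8+24=45

a_45 = 45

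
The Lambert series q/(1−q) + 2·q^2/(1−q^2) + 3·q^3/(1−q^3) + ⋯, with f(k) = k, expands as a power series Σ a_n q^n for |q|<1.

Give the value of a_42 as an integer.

[q^42] f(1)=1,f(2)=2,f(3)=3,f(6)=6,f(7)=7,f(14)=14,f(21)=21,f(42)=42 ⇒ 96

a_42 = 96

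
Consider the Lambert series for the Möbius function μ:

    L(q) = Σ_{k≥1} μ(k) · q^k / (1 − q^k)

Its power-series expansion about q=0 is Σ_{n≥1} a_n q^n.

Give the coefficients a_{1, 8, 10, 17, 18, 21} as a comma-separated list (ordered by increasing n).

n=1: 1·1  μ→[1]=1
[q^8] μ(1)=1,μ(2)=-1,μ(4)=0,μ(8)=0 ⇒ 0
n=10: 10·1 5·2 2·5 1·10  μ→[1+(-1)+(-1)+1]=0
n=17: 17·1 1·17  μ→[(-1)+1]=0
d|18:{18,9,6,3,2,1}  Σμ=0+0+1+(-1)+(-1)+1=0
n=21: 21·1 7·3 3·7 1·21  μ→[1+(-1)+(-1)+1]=0

1, 0, 0, 0, 0, 0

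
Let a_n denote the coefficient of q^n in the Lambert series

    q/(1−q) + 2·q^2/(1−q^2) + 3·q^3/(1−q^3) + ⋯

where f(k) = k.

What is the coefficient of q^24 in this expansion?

d|24:{1,2,3,4,6,8,12,24}  Σf=1+2+3+4+6+8+12+24=60

a_24 = 60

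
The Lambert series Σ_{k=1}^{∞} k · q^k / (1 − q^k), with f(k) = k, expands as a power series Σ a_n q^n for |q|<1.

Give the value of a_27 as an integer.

a_27 = 40

q^27  k|27↦f(k): 27:27 9:9 3:3 1:1  a_27=40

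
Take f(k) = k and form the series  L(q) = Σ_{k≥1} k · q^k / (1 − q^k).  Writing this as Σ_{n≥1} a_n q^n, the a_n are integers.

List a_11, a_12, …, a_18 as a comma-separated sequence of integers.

12, 28, 14, 24, 24, 31, 18, 39

q^11  k|11↦f(k): 11:11 1:1  a_11=12
[q^12] f(12)=12,f(6)=6,f(4)=4,f(3)=3,f(2)=2,f(1)=1 ⇒ 28
q^13  k|13↦f(k): 13:13 1:1  a_13=14
[q^14] f(1)=1,f(2)=2,f(7)=7,f(14)=14 ⇒ 24
d|15:{1,3,5,15}  Σf=1+3+5+15=24
n=16: 16·1 8·2 4·4 2·8 1·16  f→[16+8+4+2+1]=31
q^17  k|17↦f(k): 1:1 17:17  a_17=18
q^18  k|18↦f(k): 1:1 2:2 3:3 6:6 9:9 18:18  a_18=39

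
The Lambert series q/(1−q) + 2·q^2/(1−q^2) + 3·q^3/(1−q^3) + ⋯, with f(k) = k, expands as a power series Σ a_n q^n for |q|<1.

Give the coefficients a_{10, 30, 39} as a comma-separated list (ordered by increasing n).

18, 72, 56

[q^10] f(10)=10,f(5)=5,f(2)=2,f(1)=1 ⇒ 18
q^30  k|30↦f(k): 30:30 15:15 10:10 6:6 5:5 3:3 2:2 1:1  a_30=72
q^39  k|39↦f(k): 1:1 3:3 13:13 39:39  a_39=56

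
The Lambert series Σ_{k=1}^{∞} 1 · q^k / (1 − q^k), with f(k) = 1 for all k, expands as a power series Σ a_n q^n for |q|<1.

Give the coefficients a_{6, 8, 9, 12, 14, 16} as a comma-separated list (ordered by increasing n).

n=6: 6·1 3·2 2·3 1·6  f→[1+1+1+1]=4
d|8:{1,2,4,8}  Σf=1+1+1+1=4
d|9:{1,3,9}  Σf=1+1+1=3
q^12  k|12↦f(k): 12:1 6:1 4:1 3:1 2:1 1:1  a_12=6
q^14  k|14↦f(k): 14:1 7:1 2:1 1:1  a_14=4
n=16: 1·16 2·8 4·4 8·2 16·1  f→[1+1+1+1+1]=5

4, 4, 3, 6, 4, 5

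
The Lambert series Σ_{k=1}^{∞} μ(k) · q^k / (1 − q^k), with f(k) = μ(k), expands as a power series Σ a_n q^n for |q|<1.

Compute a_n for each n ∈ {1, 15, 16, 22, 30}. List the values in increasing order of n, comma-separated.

n=1: 1·1  μ→[1]=1
n=15: 1·15 3·5 5·3 15·1  μ→[1+(-1)+(-1)+1]=0
[q^16] μ(16)=0,μ(8)=0,μ(4)=0,μ(2)=-1,μ(1)=1 ⇒ 0
[q^22] μ(1)=1,μ(2)=-1,μ(11)=-1,μ(22)=1 ⇒ 0
n=30: 30·1 15·2 10·3 6·5 5·6 3·10 2·15 1·30  μ→[(-1)+1+1+1+(-1)+(-1)+(-1)+1]=0

1, 0, 0, 0, 0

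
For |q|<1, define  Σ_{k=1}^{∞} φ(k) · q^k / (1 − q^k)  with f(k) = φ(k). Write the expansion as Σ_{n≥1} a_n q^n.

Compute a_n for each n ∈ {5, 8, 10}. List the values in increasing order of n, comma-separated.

q^5  k|5↦φ(k): 5:4 1:1  a_5=5
[q^8] φ(1)=1,φ(2)=1,φ(4)=2,φ(8)=4 ⇒ 8
d|10:{1,2,5,10}  Σφ=1+1+4+4=10

5, 8, 10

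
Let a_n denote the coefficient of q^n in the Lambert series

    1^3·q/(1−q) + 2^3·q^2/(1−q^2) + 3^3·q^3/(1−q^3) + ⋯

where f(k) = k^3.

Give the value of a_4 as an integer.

n=4: 1·4 2·2 4·1  f→[1+8+64]=73

a_4 = 73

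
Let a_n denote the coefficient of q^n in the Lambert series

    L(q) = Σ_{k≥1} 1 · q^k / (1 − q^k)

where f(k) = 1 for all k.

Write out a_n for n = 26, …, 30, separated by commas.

4, 4, 6, 2, 8

n=26: 26·1 13·2 2·13 1·26  f→[1+1+1+1]=4
[q^27] f(27)=1,f(9)=1,f(3)=1,f(1)=1 ⇒ 4
[q^28] f(1)=1,f(2)=1,f(4)=1,f(7)=1,f(14)=1,f(28)=1 ⇒ 6
d|29:{29,1}  Σf=1+1=2
d|30:{30,15,10,6,5,3,2,1}  Σf=1+1+1+1+1+1+1+1=8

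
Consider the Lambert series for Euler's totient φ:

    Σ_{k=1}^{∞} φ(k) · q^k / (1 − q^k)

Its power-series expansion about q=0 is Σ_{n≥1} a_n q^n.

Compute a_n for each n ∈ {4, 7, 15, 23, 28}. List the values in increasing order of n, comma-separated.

n=4: 4·1 2·2 1·4  φ→[2+1+1]=4
q^7  k|7↦φ(k): 7:6 1:1  a_7=7
q^15  k|15↦φ(k): 1:1 3:2 5:4 15:8  a_15=15
[q^23] φ(1)=1,φ(23)=22 ⇒ 23
q^28  k|28↦φ(k): 28:12 14:6 7:6 4:2 2:1 1:1  a_28=28

4, 7, 15, 23, 28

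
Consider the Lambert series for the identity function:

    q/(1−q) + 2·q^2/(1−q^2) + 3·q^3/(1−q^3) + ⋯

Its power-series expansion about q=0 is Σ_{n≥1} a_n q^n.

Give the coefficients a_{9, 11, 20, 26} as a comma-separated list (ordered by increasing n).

13, 12, 42, 42

d|9:{9,3,1}  Σf=9+3+1=13
n=11: 11·1 1·11  f→[11+1]=12
d|20:{20,10,5,4,2,1}  Σf=20+10+5+4+2+1=42
q^26  k|26↦f(k): 1:1 2:2 13:13 26:26  a_26=42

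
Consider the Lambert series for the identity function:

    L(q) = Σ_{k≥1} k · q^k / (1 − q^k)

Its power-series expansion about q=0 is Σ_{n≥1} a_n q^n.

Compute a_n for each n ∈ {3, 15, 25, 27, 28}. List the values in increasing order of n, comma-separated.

4, 24, 31, 40, 56

[q^3] f(1)=1,f(3)=3 ⇒ 4
[q^15] f(1)=1,f(3)=3,f(5)=5,f(15)=15 ⇒ 24
q^25  k|25↦f(k): 25:25 5:5 1:1  a_25=31
[q^27] f(27)=27,f(9)=9,f(3)=3,f(1)=1 ⇒ 40
n=28: 28·1 14·2 7·4 4·7 2·14 1·28  f→[28+14+7+4+2+1]=56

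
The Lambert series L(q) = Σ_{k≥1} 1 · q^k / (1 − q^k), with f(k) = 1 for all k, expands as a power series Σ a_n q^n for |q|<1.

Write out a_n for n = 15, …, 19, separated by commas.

q^15  k|15↦f(k): 15:1 5:1 3:1 1:1  a_15=4
n=16: 16·1 8·2 4·4 2·8 1·16  f→[1+1+1+1+1]=5
d|17:{17,1}  Σf=1+1=2
d|18:{1,2,3,6,9,18}  Σf=1+1+1+1+1+1=6
d|19:{19,1}  Σf=1+1=2

4, 5, 2, 6, 2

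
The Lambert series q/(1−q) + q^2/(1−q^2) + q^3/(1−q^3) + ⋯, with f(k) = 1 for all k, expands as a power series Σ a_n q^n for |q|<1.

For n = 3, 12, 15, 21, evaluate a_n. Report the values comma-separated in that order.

[q^3] f(1)=1,f(3)=1 ⇒ 2
n=12: 12·1 6·2 4·3 3·4 2·6 1·12  f→[1+1+1+1+1+1]=6
q^15  k|15↦f(k): 1:1 3:1 5:1 15:1  a_15=4
q^21  k|21↦f(k): 21:1 7:1 3:1 1:1  a_21=4

2, 6, 4, 4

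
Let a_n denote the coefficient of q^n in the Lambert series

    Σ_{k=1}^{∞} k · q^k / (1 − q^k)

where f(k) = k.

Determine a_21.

[q^21] f(1)=1,f(3)=3,f(7)=7,f(21)=21 ⇒ 32

a_21 = 32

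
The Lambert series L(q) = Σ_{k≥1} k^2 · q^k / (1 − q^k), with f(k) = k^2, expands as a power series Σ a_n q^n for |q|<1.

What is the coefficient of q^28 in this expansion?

a_28 = 1050

n=28: 28·1 14·2 7·4 4·7 2·14 1·28  f→[784+196+49+16+4+1]=1050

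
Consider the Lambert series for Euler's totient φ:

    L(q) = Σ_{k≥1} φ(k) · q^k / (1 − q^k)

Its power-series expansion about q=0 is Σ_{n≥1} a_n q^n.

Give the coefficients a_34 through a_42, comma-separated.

d|34:{1,2,17,34}  Σφ=1+1+16+16=34
q^35  k|35↦φ(k): 1:1 5:4 7:6 35:24  a_35=35
d|36:{1,2,3,4,6,9,12,18,36}  Σφ=1+1+2+2+2+6+4+6+12=36
q^37  k|37↦φ(k): 37:36 1:1  a_37=37
[q^38] φ(38)=18,φ(19)=18,φ(2)=1,φ(1)=1 ⇒ 38
d|39:{39,13,3,1}  Σφ=24+12+2+1=39
q^40  k|40↦φ(k): 40:16 20:8 10:4 8:4 5:4 4:2 2:1 1:1  a_40=40
[q^41] φ(1)=1,φ(41)=40 ⇒ 41
[q^42] φ(42)=12,φ(21)=12,φ(14)=6,φ(7)=6,φ(6)=2,φ(3)=2,φ(2)=1,φ(1)=1 ⇒ 42

34, 35, 36, 37, 38, 39, 40, 41, 42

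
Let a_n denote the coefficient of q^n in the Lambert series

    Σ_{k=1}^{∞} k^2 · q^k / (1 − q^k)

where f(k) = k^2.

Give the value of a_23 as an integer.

a_23 = 530

[q^23] f(23)=529,f(1)=1 ⇒ 530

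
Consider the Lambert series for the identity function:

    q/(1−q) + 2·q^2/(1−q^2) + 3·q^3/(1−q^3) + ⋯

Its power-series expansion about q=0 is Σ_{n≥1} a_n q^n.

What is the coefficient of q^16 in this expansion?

a_16 = 31

q^16  k|16↦f(k): 16:16 8:8 4:4 2:2 1:1  a_16=31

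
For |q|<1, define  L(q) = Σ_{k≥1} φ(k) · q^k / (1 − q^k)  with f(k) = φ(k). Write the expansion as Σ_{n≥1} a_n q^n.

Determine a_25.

q^25  k|25↦φ(k): 1:1 5:4 25:20  a_25=25

a_25 = 25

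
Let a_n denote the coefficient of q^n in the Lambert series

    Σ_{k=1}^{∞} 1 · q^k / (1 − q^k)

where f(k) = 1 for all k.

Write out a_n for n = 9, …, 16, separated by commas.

[q^9] f(9)=1,f(3)=1,f(1)=1 ⇒ 3
n=10: 1·10 2·5 5·2 10·1  f→[1+1+1+1]=4
d|11:{11,1}  Σf=1+1=2
[q^12] f(1)=1,f(2)=1,f(3)=1,f(4)=1,f(6)=1,f(12)=1 ⇒ 6
n=13: 1·13 13·1  f→[1+1]=2
d|14:{1,2,7,14}  Σf=1+1+1+1=4
n=15: 1·15 3·5 5·3 15·1  f→[1+1+1+1]=4
d|16:{1,2,4,8,16}  Σf=1+1+1+1+1=5

3, 4, 2, 6, 2, 4, 4, 5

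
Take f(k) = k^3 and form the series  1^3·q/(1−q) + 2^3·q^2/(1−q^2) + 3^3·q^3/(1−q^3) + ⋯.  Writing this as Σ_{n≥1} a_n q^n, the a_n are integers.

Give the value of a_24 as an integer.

a_24 = 16380

q^24  k|24↦f(k): 1:1 2:8 3:27 4:64 6:216 8:512 12:1728 24:13824  a_24=16380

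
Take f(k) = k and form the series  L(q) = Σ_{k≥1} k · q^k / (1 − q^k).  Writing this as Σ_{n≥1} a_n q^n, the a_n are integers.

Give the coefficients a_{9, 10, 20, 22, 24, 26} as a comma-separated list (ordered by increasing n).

13, 18, 42, 36, 60, 42

n=9: 1·9 3·3 9·1  f→[1+3+9]=13
q^10  k|10↦f(k): 1:1 2:2 5:5 10:10  a_10=18
n=20: 20·1 10·2 5·4 4·5 2·10 1·20  f→[20+10+5+4+2+1]=42
q^22  k|22↦f(k): 22:22 11:11 2:2 1:1  a_22=36
q^24  k|24↦f(k): 24:24 12:12 8:8 6:6 4:4 3:3 2:2 1:1  a_24=60
n=26: 26·1 13·2 2·13 1·26  f→[26+13+2+1]=42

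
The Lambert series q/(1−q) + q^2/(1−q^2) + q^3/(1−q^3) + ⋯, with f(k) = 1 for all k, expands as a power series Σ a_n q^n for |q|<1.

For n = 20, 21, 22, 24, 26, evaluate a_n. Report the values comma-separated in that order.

d|20:{1,2,4,5,10,20}  Σf=1+1+1+1+1+1=6
d|21:{21,7,3,1}  Σf=1+1+1+1=4
[q^22] f(1)=1,f(2)=1,f(11)=1,f(22)=1 ⇒ 4
n=24: 1·24 2·12 3·8 4·6 6·4 8·3 12·2 24·1  f→[1+1+1+1+1+1+1+1]=8
n=26: 26·1 13·2 2·13 1·26  f→[1+1+1+1]=4

6, 4, 4, 8, 4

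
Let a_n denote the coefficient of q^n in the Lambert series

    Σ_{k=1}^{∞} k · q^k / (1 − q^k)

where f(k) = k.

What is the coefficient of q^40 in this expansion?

q^40  k|40↦f(k): 40:40 20:20 10:10 8:8 5:5 4:4 2:2 1:1  a_40=90

a_40 = 90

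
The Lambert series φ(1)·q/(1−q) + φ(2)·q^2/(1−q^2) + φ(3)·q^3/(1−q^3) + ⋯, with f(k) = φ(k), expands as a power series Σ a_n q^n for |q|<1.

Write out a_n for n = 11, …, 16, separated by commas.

n=11: 1·11 11·1  φ→[1+10]=11
[q^12] φ(1)=1,φ(2)=1,φ(3)=2,φ(4)=2,φ(6)=2,φ(12)=4 ⇒ 12
n=13: 1·13 13·1  φ→[1+12]=13
q^14  k|14↦φ(k): 14:6 7:6 2:1 1:1  a_14=14
q^15  k|15↦φ(k): 15:8 5:4 3:2 1:1  a_15=15
n=16: 16·1 8·2 4·4 2·8 1·16  φ→[8+4+2+1+1]=16

11, 12, 13, 14, 15, 16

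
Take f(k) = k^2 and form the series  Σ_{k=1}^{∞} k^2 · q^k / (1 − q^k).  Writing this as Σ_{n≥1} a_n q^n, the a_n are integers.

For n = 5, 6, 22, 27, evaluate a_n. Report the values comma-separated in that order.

[q^5] f(5)=25,f(1)=1 ⇒ 26
[q^6] f(6)=36,f(3)=9,f(2)=4,f(1)=1 ⇒ 50
[q^22] f(22)=484,f(11)=121,f(2)=4,f(1)=1 ⇒ 610
d|27:{1,3,9,27}  Σf=1+9+81+729=820

26, 50, 610, 820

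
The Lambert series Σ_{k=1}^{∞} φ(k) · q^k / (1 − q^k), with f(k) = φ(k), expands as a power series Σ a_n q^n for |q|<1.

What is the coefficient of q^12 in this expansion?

q^12  k|12↦φ(k): 12:4 6:2 4:2 3:2 2:1 1:1  a_12=12

a_12 = 12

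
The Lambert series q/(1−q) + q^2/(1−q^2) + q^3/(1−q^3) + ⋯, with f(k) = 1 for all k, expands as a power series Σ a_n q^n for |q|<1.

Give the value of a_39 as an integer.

a_39 = 4

q^39  k|39↦f(k): 1:1 3:1 13:1 39:1  a_39=4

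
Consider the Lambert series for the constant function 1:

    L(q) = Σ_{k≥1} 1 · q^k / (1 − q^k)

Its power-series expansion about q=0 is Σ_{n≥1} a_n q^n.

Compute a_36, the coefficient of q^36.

d|36:{36,18,12,9,6,4,3,2,1}  Σf=1+1+1+1+1+1+1+1+1=9

a_36 = 9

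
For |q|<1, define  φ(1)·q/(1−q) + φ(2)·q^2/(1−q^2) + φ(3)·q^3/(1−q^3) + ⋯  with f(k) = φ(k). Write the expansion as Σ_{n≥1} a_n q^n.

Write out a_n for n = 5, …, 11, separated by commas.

d|5:{1,5}  Σφ=1+4=5
q^6  k|6↦φ(k): 6:2 3:2 2:1 1:1  a_6=6
[q^7] φ(7)=6,φ(1)=1 ⇒ 7
[q^8] φ(1)=1,φ(2)=1,φ(4)=2,φ(8)=4 ⇒ 8
q^9  k|9↦φ(k): 1:1 3:2 9:6  a_9=9
n=10: 1·10 2·5 5·2 10·1  φ→[1+1+4+4]=10
[q^11] φ(1)=1,φ(11)=10 ⇒ 11

5, 6, 7, 8, 9, 10, 11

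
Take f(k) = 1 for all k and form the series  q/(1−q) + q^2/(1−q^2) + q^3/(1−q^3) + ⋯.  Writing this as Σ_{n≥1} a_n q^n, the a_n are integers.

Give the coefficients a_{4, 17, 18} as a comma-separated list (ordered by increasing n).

[q^4] f(1)=1,f(2)=1,f(4)=1 ⇒ 3
[q^17] f(17)=1,f(1)=1 ⇒ 2
d|18:{18,9,6,3,2,1}  Σf=1+1+1+1+1+1=6

3, 2, 6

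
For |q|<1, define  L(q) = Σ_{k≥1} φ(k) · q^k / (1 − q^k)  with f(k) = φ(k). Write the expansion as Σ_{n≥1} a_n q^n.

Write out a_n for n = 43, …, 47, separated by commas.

d|43:{1,43}  Σφ=1+42=43
q^44  k|44↦φ(k): 1:1 2:1 4:2 11:10 22:10 44:20  a_44=44
[q^45] φ(45)=24,φ(15)=8,φ(9)=6,φ(5)=4,φ(3)=2,φ(1)=1 ⇒ 45
n=46: 46·1 23·2 2·23 1·46  φ→[22+22+1+1]=46
d|47:{47,1}  Σφ=46+1=47

43, 44, 45, 46, 47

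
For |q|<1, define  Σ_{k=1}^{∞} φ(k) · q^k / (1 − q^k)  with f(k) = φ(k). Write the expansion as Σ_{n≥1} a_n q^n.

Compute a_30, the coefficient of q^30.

[q^30] φ(1)=1,φ(2)=1,φ(3)=2,φ(5)=4,φ(6)=2,φ(10)=4,φ(15)=8,φ(30)=8 ⇒ 30

a_30 = 30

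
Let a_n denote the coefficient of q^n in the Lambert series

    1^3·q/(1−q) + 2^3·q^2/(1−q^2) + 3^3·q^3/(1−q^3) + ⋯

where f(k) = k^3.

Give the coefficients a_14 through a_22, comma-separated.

3096, 3528, 4681, 4914, 6813, 6860, 9198, 9632, 11988

n=14: 14·1 7·2 2·7 1·14  f→[2744+343+8+1]=3096
d|15:{15,5,3,1}  Σf=3375+125+27+1=3528
d|16:{16,8,4,2,1}  Σf=4096+512+64+8+1=4681
q^17  k|17↦f(k): 1:1 17:4913  a_17=4914
q^18  k|18↦f(k): 18:5832 9:729 6:216 3:27 2:8 1:1  a_18=6813
d|19:{19,1}  Σf=6859+1=6860
[q^20] f(1)=1,f(2)=8,f(4)=64,f(5)=125,f(10)=1000,f(20)=8000 ⇒ 9198
[q^21] f(21)=9261,f(7)=343,f(3)=27,f(1)=1 ⇒ 9632
n=22: 22·1 11·2 2·11 1·22  f→[10648+1331+8+1]=11988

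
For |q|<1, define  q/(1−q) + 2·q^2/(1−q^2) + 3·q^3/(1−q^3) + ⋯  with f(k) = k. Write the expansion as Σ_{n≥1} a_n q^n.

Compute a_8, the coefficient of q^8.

n=8: 8·1 4·2 2·4 1·8  f→[8+4+2+1]=15

a_8 = 15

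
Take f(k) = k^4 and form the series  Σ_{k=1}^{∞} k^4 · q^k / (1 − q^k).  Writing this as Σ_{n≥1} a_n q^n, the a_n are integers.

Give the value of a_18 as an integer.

a_18 = 112931

[q^18] f(18)=104976,f(9)=6561,f(6)=1296,f(3)=81,f(2)=16,f(1)=1 ⇒ 112931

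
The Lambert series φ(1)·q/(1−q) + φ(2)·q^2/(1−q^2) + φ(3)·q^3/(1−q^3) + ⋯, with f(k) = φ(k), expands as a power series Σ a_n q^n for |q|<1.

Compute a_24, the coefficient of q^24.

n=24: 1·24 2·12 3·8 4·6 6·4 8·3 12·2 24·1  φ→[1+1+2+2+2+4+4+8]=24

a_24 = 24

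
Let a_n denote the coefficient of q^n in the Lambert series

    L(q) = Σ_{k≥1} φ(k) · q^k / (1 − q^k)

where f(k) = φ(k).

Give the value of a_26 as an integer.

d|26:{1,2,13,26}  Σφ=1+1+12+12=26

a_26 = 26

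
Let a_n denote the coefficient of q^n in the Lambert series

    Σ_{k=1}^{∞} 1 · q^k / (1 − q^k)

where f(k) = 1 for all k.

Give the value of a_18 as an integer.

[q^18] f(1)=1,f(2)=1,f(3)=1,f(6)=1,f(9)=1,f(18)=1 ⇒ 6

a_18 = 6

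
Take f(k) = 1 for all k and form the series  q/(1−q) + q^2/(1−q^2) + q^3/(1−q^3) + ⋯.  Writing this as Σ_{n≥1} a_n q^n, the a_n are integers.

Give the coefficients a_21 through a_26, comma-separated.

d|21:{1,3,7,21}  Σf=1+1+1+1=4
n=22: 22·1 11·2 2·11 1·22  f→[1+1+1+1]=4
n=23: 1·23 23·1  f→[1+1]=2
d|24:{24,12,8,6,4,3,2,1}  Σf=1+1+1+1+1+1+1+1=8
n=25: 25·1 5·5 1·25  f→[1+1+1]=3
n=26: 26·1 13·2 2·13 1·26  f→[1+1+1+1]=4

4, 4, 2, 8, 3, 4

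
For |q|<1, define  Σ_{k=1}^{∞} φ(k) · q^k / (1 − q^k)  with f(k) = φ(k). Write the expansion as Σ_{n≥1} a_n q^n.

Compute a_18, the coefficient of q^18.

[q^18] φ(18)=6,φ(9)=6,φ(6)=2,φ(3)=2,φ(2)=1,φ(1)=1 ⇒ 18

a_18 = 18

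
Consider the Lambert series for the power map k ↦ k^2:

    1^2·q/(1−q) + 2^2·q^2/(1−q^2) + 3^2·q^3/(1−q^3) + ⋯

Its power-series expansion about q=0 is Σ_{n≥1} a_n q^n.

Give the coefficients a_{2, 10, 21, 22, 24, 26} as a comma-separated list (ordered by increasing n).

n=2: 2·1 1·2  f→[4+1]=5
[q^10] f(10)=100,f(5)=25,f(2)=4,f(1)=1 ⇒ 130
n=21: 1·21 3·7 7·3 21·1  f→[1+9+49+441]=500
q^22  k|22↦f(k): 22:484 11:121 2:4 1:1  a_22=610
[q^24] f(24)=576,f(12)=144,f(8)=64,f(6)=36,f(4)=16,f(3)=9,f(2)=4,f(1)=1 ⇒ 850
[q^26] f(26)=676,f(13)=169,f(2)=4,f(1)=1 ⇒ 850

5, 130, 500, 610, 850, 850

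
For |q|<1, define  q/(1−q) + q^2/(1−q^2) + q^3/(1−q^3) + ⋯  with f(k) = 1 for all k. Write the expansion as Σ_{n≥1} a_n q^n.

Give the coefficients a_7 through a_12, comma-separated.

[q^7] f(1)=1,f(7)=1 ⇒ 2
[q^8] f(8)=1,f(4)=1,f(2)=1,f(1)=1 ⇒ 4
[q^9] f(9)=1,f(3)=1,f(1)=1 ⇒ 3
d|10:{1,2,5,10}  Σf=1+1+1+1=4
q^11  k|11↦f(k): 11:1 1:1  a_11=2
[q^12] f(1)=1,f(2)=1,f(3)=1,f(4)=1,f(6)=1,f(12)=1 ⇒ 6

2, 4, 3, 4, 2, 6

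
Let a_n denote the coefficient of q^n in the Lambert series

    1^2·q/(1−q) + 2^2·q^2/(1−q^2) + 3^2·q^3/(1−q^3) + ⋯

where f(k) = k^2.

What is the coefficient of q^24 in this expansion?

a_24 = 850

d|24:{1,2,3,4,6,8,12,24}  Σf=1+4+9+16+36+64+144+576=850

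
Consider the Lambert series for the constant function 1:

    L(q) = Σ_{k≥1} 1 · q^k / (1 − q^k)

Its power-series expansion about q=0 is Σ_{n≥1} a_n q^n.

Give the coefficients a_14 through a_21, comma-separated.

d|14:{1,2,7,14}  Σf=1+1+1+1=4
d|15:{15,5,3,1}  Σf=1+1+1+1=4
q^16  k|16↦f(k): 1:1 2:1 4:1 8:1 16:1  a_16=5
q^17  k|17↦f(k): 1:1 17:1  a_17=2
n=18: 1·18 2·9 3·6 6·3 9·2 18·1  f→[1+1+1+1+1+1]=6
[q^19] f(1)=1,f(19)=1 ⇒ 2
[q^20] f(1)=1,f(2)=1,f(4)=1,f(5)=1,f(10)=1,f(20)=1 ⇒ 6
q^21  k|21↦f(k): 21:1 7:1 3:1 1:1  a_21=4

4, 4, 5, 2, 6, 2, 6, 4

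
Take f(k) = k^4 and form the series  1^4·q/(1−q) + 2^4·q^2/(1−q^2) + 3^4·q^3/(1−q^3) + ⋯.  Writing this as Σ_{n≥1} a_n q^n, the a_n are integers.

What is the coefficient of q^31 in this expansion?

a_31 = 923522

d|31:{1,31}  Σf=1+923521=923522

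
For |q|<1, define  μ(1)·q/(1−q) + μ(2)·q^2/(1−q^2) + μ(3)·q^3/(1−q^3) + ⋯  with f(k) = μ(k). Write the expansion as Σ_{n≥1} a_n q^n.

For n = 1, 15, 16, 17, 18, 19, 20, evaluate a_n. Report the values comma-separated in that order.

n=1: 1·1  μ→[1]=1
d|15:{15,5,3,1}  Σμ=1+(-1)+(-1)+1=0
d|16:{16,8,4,2,1}  Σμ=0+0+0+(-1)+1=0
q^17  k|17↦μ(k): 1:1 17:-1  a_17=0
n=18: 18·1 9·2 6·3 3·6 2·9 1·18  μ→[0+0+1+(-1)+(-1)+1]=0
n=19: 1·19 19·1  μ→[1+(-1)]=0
[q^20] μ(1)=1,μ(2)=-1,μ(4)=0,μ(5)=-1,μ(10)=1,μ(20)=0 ⇒ 0

1, 0, 0, 0, 0, 0, 0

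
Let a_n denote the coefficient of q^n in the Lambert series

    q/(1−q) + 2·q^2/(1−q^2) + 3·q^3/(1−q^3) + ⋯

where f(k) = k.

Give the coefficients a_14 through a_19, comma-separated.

24, 24, 31, 18, 39, 20

d|14:{14,7,2,1}  Σf=14+7+2+1=24
d|15:{1,3,5,15}  Σf=1+3+5+15=24
n=16: 16·1 8·2 4·4 2·8 1·16  f→[16+8+4+2+1]=31
q^17  k|17↦f(k): 17:17 1:1  a_17=18
[q^18] f(18)=18,f(9)=9,f(6)=6,f(3)=3,f(2)=2,f(1)=1 ⇒ 39
[q^19] f(19)=19,f(1)=1 ⇒ 20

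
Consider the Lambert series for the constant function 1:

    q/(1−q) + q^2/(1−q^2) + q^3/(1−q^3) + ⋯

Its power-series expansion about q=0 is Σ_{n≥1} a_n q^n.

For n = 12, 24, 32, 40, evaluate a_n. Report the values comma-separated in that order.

d|12:{1,2,3,4,6,12}  Σf=1+1+1+1+1+1=6
n=24: 24·1 12·2 8·3 6·4 4·6 3·8 2·12 1·24  f→[1+1+1+1+1+1+1+1]=8
q^32  k|32↦f(k): 1:1 2:1 4:1 8:1 16:1 32:1  a_32=6
q^40  k|40↦f(k): 40:1 20:1 10:1 8:1 5:1 4:1 2:1 1:1  a_40=8

6, 8, 6, 8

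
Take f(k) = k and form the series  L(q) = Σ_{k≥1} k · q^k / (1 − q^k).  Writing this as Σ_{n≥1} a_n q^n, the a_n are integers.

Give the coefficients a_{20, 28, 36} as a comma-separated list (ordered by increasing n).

42, 56, 91

d|20:{20,10,5,4,2,1}  Σf=20+10+5+4+2+1=42
q^28  k|28↦f(k): 1:1 2:2 4:4 7:7 14:14 28:28  a_28=56
q^36  k|36↦f(k): 1:1 2:2 3:3 4:4 6:6 9:9 12:12 18:18 36:36  a_36=91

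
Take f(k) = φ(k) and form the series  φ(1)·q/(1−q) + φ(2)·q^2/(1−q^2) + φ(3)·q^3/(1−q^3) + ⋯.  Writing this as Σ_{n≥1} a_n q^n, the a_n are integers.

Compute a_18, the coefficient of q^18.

d|18:{1,2,3,6,9,18}  Σφ=1+1+2+2+6+6=18

a_18 = 18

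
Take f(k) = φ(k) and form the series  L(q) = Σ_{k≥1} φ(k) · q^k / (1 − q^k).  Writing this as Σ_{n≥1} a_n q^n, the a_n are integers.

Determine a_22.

d|22:{1,2,11,22}  Σφ=1+1+10+10=22

a_22 = 22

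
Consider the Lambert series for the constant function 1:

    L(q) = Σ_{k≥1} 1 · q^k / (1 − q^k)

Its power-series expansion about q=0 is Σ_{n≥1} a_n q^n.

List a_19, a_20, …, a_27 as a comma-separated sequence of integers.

n=19: 19·1 1·19  f→[1+1]=2
q^20  k|20↦f(k): 20:1 10:1 5:1 4:1 2:1 1:1  a_20=6
[q^21] f(1)=1,f(3)=1,f(7)=1,f(21)=1 ⇒ 4
[q^22] f(22)=1,f(11)=1,f(2)=1,f(1)=1 ⇒ 4
d|23:{1,23}  Σf=1+1=2
q^24  k|24↦f(k): 24:1 12:1 8:1 6:1 4:1 3:1 2:1 1:1  a_24=8
d|25:{25,5,1}  Σf=1+1+1=3
[q^26] f(26)=1,f(13)=1,f(2)=1,f(1)=1 ⇒ 4
n=27: 1·27 3·9 9·3 27·1  f→[1+1+1+1]=4

2, 6, 4, 4, 2, 8, 3, 4, 4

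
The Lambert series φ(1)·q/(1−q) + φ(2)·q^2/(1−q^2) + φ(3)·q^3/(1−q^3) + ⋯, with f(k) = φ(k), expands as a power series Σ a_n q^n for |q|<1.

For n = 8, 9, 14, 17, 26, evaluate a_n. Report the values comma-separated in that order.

n=8: 8·1 4·2 2·4 1·8  φ→[4+2+1+1]=8
n=9: 1·9 3·3 9·1  φ→[1+2+6]=9
[q^14] φ(1)=1,φ(2)=1,φ(7)=6,φ(14)=6 ⇒ 14
q^17  k|17↦φ(k): 1:1 17:16  a_17=17
[q^26] φ(1)=1,φ(2)=1,φ(13)=12,φ(26)=12 ⇒ 26

8, 9, 14, 17, 26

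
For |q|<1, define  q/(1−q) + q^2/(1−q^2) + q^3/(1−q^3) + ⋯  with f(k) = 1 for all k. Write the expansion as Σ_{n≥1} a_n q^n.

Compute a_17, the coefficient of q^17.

a_17 = 2

q^17  k|17↦f(k): 17:1 1:1  a_17=2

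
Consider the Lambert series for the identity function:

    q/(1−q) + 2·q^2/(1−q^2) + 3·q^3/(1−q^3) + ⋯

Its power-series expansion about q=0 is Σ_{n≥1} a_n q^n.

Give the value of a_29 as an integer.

a_29 = 30

d|29:{1,29}  Σf=1+29=30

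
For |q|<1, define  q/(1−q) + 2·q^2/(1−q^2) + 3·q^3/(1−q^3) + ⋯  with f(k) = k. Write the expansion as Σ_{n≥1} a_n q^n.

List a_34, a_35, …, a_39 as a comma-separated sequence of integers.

n=34: 1·34 2·17 17·2 34·1  f→[1+2+17+34]=54
n=35: 35·1 7·5 5·7 1·35  f→[35+7+5+1]=48
d|36:{1,2,3,4,6,9,12,18,36}  Σf=1+2+3+4+6+9+12+18+36=91
d|37:{37,1}  Σf=37+1=38
[q^38] f(1)=1,f(2)=2,f(19)=19,f(38)=38 ⇒ 60
d|39:{39,13,3,1}  Σf=39+13+3+1=56

54, 48, 91, 38, 60, 56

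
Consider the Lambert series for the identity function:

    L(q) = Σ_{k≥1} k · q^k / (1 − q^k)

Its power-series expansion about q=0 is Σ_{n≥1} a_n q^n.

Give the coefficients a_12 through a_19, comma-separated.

28, 14, 24, 24, 31, 18, 39, 20

d|12:{12,6,4,3,2,1}  Σf=12+6+4+3+2+1=28
d|13:{1,13}  Σf=1+13=14
d|14:{14,7,2,1}  Σf=14+7+2+1=24
[q^15] f(15)=15,f(5)=5,f(3)=3,f(1)=1 ⇒ 24
[q^16] f(1)=1,f(2)=2,f(4)=4,f(8)=8,f(16)=16 ⇒ 31
q^17  k|17↦f(k): 17:17 1:1  a_17=18
[q^18] f(1)=1,f(2)=2,f(3)=3,f(6)=6,f(9)=9,f(18)=18 ⇒ 39
q^19  k|19↦f(k): 19:19 1:1  a_19=20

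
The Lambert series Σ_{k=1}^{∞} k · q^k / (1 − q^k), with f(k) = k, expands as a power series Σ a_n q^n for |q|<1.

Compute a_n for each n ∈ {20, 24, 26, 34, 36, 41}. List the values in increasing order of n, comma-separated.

42, 60, 42, 54, 91, 42

n=20: 1·20 2·10 4·5 5·4 10·2 20·1  f→[1+2+4+5+10+20]=42
[q^24] f(24)=24,f(12)=12,f(8)=8,f(6)=6,f(4)=4,f(3)=3,f(2)=2,f(1)=1 ⇒ 60
n=26: 26·1 13·2 2·13 1·26  f→[26+13+2+1]=42
n=34: 34·1 17·2 2·17 1·34  f→[34+17+2+1]=54
q^36  k|36↦f(k): 36:36 18:18 12:12 9:9 6:6 4:4 3:3 2:2 1:1  a_36=91
q^41  k|41↦f(k): 1:1 41:41  a_41=42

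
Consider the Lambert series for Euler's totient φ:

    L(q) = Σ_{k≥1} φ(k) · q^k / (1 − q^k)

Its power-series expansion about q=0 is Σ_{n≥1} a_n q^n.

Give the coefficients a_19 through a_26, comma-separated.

d|19:{1,19}  Σφ=1+18=19
n=20: 20·1 10·2 5·4 4·5 2·10 1·20  φ→[8+4+4+2+1+1]=20
d|21:{1,3,7,21}  Σφ=1+2+6+12=21
[q^22] φ(1)=1,φ(2)=1,φ(11)=10,φ(22)=10 ⇒ 22
n=23: 23·1 1·23  φ→[22+1]=23
q^24  k|24↦φ(k): 24:8 12:4 8:4 6:2 4:2 3:2 2:1 1:1  a_24=24
[q^25] φ(25)=20,φ(5)=4,φ(1)=1 ⇒ 25
q^26  k|26↦φ(k): 1:1 2:1 13:12 26:12  a_26=26

19, 20, 21, 22, 23, 24, 25, 26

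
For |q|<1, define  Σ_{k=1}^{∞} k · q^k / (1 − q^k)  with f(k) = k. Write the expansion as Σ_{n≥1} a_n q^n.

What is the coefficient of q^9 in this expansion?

[q^9] f(9)=9,f(3)=3,f(1)=1 ⇒ 13

a_9 = 13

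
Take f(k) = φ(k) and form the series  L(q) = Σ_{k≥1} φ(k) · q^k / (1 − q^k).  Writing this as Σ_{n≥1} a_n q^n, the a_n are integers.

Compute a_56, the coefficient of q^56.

q^56  k|56↦φ(k): 1:1 2:1 4:2 7:6 8:4 14:6 28:12 56:24  a_56=56

a_56 = 56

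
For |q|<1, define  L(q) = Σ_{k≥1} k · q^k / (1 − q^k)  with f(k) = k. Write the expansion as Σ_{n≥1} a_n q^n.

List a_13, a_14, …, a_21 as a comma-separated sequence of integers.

14, 24, 24, 31, 18, 39, 20, 42, 32

[q^13] f(13)=13,f(1)=1 ⇒ 14
d|14:{1,2,7,14}  Σf=1+2+7+14=24
q^15  k|15↦f(k): 1:1 3:3 5:5 15:15  a_15=24
n=16: 1·16 2·8 4·4 8·2 16·1  f→[1+2+4+8+16]=31
q^17  k|17↦f(k): 1:1 17:17  a_17=18
q^18  k|18↦f(k): 18:18 9:9 6:6 3:3 2:2 1:1  a_18=39
[q^19] f(1)=1,f(19)=19 ⇒ 20
n=20: 1·20 2·10 4·5 5·4 10·2 20·1  f→[1+2+4+5+10+20]=42
q^21  k|21↦f(k): 1:1 3:3 7:7 21:21  a_21=32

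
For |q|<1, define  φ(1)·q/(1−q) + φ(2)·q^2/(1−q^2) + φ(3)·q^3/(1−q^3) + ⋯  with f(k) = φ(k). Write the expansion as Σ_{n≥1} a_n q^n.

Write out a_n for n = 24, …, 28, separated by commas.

n=24: 24·1 12·2 8·3 6·4 4·6 3·8 2·12 1·24  φ→[8+4+4+2+2+2+1+1]=24
[q^25] φ(1)=1,φ(5)=4,φ(25)=20 ⇒ 25
d|26:{1,2,13,26}  Σφ=1+1+12+12=26
q^27  k|27↦φ(k): 27:18 9:6 3:2 1:1  a_27=27
q^28  k|28↦φ(k): 28:12 14:6 7:6 4:2 2:1 1:1  a_28=28

24, 25, 26, 27, 28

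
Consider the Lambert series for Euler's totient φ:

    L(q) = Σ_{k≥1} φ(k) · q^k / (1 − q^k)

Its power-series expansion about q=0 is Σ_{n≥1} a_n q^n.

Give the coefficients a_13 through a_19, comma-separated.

d|13:{13,1}  Σφ=12+1=13
d|14:{1,2,7,14}  Σφ=1+1+6+6=14
[q^15] φ(15)=8,φ(5)=4,φ(3)=2,φ(1)=1 ⇒ 15
[q^16] φ(16)=8,φ(8)=4,φ(4)=2,φ(2)=1,φ(1)=1 ⇒ 16
q^17  k|17↦φ(k): 1:1 17:16  a_17=17
[q^18] φ(18)=6,φ(9)=6,φ(6)=2,φ(3)=2,φ(2)=1,φ(1)=1 ⇒ 18
[q^19] φ(19)=18,φ(1)=1 ⇒ 19

13, 14, 15, 16, 17, 18, 19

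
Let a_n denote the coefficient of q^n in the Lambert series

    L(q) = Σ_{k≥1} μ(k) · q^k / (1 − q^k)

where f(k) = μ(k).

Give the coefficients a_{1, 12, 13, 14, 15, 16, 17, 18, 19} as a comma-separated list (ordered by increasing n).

1, 0, 0, 0, 0, 0, 0, 0, 0

[q^1] μ(1)=1 ⇒ 1
n=12: 12·1 6·2 4·3 3·4 2·6 1·12  μ→[0+1+0+(-1)+(-1)+1]=0
[q^13] μ(13)=-1,μ(1)=1 ⇒ 0
q^14  k|14↦μ(k): 14:1 7:-1 2:-1 1:1  a_14=0
[q^15] μ(15)=1,μ(5)=-1,μ(3)=-1,μ(1)=1 ⇒ 0
q^16  k|16↦μ(k): 1:1 2:-1 4:0 8:0 16:0  a_16=0
q^17  k|17↦μ(k): 17:-1 1:1  a_17=0
n=18: 18·1 9·2 6·3 3·6 2·9 1·18  μ→[0+0+1+(-1)+(-1)+1]=0
q^19  k|19↦μ(k): 19:-1 1:1  a_19=0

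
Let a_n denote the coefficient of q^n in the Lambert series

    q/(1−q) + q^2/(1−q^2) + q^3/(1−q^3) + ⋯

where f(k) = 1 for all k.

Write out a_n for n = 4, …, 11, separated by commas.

n=4: 1·4 2·2 4·1  f→[1+1+1]=3
n=5: 5·1 1·5  f→[1+1]=2
q^6  k|6↦f(k): 1:1 2:1 3:1 6:1  a_6=4
[q^7] f(1)=1,f(7)=1 ⇒ 2
q^8  k|8↦f(k): 8:1 4:1 2:1 1:1  a_8=4
[q^9] f(1)=1,f(3)=1,f(9)=1 ⇒ 3
[q^10] f(1)=1,f(2)=1,f(5)=1,f(10)=1 ⇒ 4
q^11  k|11↦f(k): 1:1 11:1  a_11=2

3, 2, 4, 2, 4, 3, 4, 2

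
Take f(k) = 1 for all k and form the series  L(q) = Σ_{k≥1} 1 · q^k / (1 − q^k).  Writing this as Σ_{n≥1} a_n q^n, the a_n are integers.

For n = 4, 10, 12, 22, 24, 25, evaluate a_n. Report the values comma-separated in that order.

3, 4, 6, 4, 8, 3

q^4  k|4↦f(k): 1:1 2:1 4:1  a_4=3
[q^10] f(1)=1,f(2)=1,f(5)=1,f(10)=1 ⇒ 4
[q^12] f(1)=1,f(2)=1,f(3)=1,f(4)=1,f(6)=1,f(12)=1 ⇒ 6
n=22: 22·1 11·2 2·11 1·22  f→[1+1+1+1]=4
[q^24] f(1)=1,f(2)=1,f(3)=1,f(4)=1,f(6)=1,f(8)=1,f(12)=1,f(24)=1 ⇒ 8
d|25:{25,5,1}  Σf=1+1+1=3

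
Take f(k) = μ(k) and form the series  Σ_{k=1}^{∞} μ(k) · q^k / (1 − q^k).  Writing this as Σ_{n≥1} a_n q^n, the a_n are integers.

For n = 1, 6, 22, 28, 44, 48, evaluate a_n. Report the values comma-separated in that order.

1, 0, 0, 0, 0, 0

n=1: 1·1  μ→[1]=1
[q^6] μ(1)=1,μ(2)=-1,μ(3)=-1,μ(6)=1 ⇒ 0
[q^22] μ(22)=1,μ(11)=-1,μ(2)=-1,μ(1)=1 ⇒ 0
[q^28] μ(28)=0,μ(14)=1,μ(7)=-1,μ(4)=0,μ(2)=-1,μ(1)=1 ⇒ 0
[q^44] μ(1)=1,μ(2)=-1,μ(4)=0,μ(11)=-1,μ(22)=1,μ(44)=0 ⇒ 0
d|48:{1,2,3,4,6,8,12,16,24,48}  Σμ=1+(-1)+(-1)+0+1+0+0+0+0+0=0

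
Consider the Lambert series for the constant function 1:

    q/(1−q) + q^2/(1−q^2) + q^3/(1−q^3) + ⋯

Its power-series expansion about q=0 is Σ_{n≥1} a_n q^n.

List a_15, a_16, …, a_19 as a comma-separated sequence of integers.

d|15:{1,3,5,15}  Σf=1+1+1+1=4
[q^16] f(16)=1,f(8)=1,f(4)=1,f(2)=1,f(1)=1 ⇒ 5
n=17: 1·17 17·1  f→[1+1]=2
[q^18] f(18)=1,f(9)=1,f(6)=1,f(3)=1,f(2)=1,f(1)=1 ⇒ 6
d|19:{1,19}  Σf=1+1=2

4, 5, 2, 6, 2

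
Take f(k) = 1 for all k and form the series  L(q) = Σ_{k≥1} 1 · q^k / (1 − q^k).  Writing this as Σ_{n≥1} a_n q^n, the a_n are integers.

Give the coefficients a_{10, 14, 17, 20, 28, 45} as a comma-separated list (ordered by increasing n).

n=10: 1·10 2·5 5·2 10·1  f→[1+1+1+1]=4
n=14: 14·1 7·2 2·7 1·14  f→[1+1+1+1]=4
q^17  k|17↦f(k): 1:1 17:1  a_17=2
d|20:{20,10,5,4,2,1}  Σf=1+1+1+1+1+1=6
n=28: 28·1 14·2 7·4 4·7 2·14 1·28  f→[1+1+1+1+1+1]=6
d|45:{45,15,9,5,3,1}  Σf=1+1+1+1+1+1=6

4, 4, 2, 6, 6, 6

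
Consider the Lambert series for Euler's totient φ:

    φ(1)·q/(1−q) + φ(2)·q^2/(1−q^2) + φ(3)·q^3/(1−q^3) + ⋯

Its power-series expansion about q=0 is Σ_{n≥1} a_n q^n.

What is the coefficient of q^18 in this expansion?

q^18  k|18↦φ(k): 18:6 9:6 6:2 3:2 2:1 1:1  a_18=18

a_18 = 18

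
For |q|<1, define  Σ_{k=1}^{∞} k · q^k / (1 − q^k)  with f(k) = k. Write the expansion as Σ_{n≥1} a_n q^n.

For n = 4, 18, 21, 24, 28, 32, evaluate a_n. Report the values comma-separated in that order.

n=4: 1·4 2·2 4·1  f→[1+2+4]=7
q^18  k|18↦f(k): 18:18 9:9 6:6 3:3 2:2 1:1  a_18=39
q^21  k|21↦f(k): 21:21 7:7 3:3 1:1  a_21=32
n=24: 24·1 12·2 8·3 6·4 4·6 3·8 2·12 1·24  f→[24+12+8+6+4+3+2+1]=60
q^28  k|28↦f(k): 28:28 14:14 7:7 4:4 2:2 1:1  a_28=56
d|32:{32,16,8,4,2,1}  Σf=32+16+8+4+2+1=63

7, 39, 32, 60, 56, 63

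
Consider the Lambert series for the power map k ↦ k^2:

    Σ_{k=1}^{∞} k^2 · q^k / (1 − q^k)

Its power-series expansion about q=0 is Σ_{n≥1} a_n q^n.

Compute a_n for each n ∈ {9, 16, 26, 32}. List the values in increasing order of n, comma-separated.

[q^9] f(1)=1,f(3)=9,f(9)=81 ⇒ 91
[q^16] f(1)=1,f(2)=4,f(4)=16,f(8)=64,f(16)=256 ⇒ 341
[q^26] f(26)=676,f(13)=169,f(2)=4,f(1)=1 ⇒ 850
d|32:{32,16,8,4,2,1}  Σf=1024+256+64+16+4+1=1365

91, 341, 850, 1365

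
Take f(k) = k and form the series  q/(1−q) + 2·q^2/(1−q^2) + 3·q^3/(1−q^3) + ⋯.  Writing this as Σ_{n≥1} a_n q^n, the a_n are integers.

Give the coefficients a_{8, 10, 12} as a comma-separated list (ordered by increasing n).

15, 18, 28

[q^8] f(8)=8,f(4)=4,f(2)=2,f(1)=1 ⇒ 15
[q^10] f(1)=1,f(2)=2,f(5)=5,f(10)=10 ⇒ 18
[q^12] f(12)=12,f(6)=6,f(4)=4,f(3)=3,f(2)=2,f(1)=1 ⇒ 28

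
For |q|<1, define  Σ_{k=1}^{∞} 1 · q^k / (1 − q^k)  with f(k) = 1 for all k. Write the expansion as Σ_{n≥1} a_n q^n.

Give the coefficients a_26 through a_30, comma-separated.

d|26:{26,13,2,1}  Σf=1+1+1+1=4
[q^27] f(1)=1,f(3)=1,f(9)=1,f(27)=1 ⇒ 4
d|28:{1,2,4,7,14,28}  Σf=1+1+1+1+1+1=6
[q^29] f(1)=1,f(29)=1 ⇒ 2
d|30:{30,15,10,6,5,3,2,1}  Σf=1+1+1+1+1+1+1+1=8

4, 4, 6, 2, 8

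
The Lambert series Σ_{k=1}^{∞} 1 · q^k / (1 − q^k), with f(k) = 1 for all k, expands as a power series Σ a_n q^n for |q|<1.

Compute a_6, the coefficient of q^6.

d|6:{1,2,3,6}  Σf=1+1+1+1=4

a_6 = 4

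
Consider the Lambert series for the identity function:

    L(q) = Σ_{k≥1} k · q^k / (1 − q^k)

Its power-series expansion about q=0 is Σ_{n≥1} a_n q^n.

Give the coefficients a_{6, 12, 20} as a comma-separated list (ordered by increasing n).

12, 28, 42

q^6  k|6↦f(k): 1:1 2:2 3:3 6:6  a_6=12
n=12: 12·1 6·2 4·3 3·4 2·6 1·12  f→[12+6+4+3+2+1]=28
n=20: 20·1 10·2 5·4 4·5 2·10 1·20  f→[20+10+5+4+2+1]=42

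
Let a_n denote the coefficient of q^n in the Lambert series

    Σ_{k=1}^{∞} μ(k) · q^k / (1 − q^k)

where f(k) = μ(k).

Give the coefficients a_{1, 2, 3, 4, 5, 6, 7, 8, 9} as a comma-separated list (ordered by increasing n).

n=1: 1·1  μ→[1]=1
d|2:{2,1}  Σμ=(-1)+1=0
n=3: 1·3 3·1  μ→[1+(-1)]=0
[q^4] μ(1)=1,μ(2)=-1,μ(4)=0 ⇒ 0
d|5:{5,1}  Σμ=(-1)+1=0
[q^6] μ(1)=1,μ(2)=-1,μ(3)=-1,μ(6)=1 ⇒ 0
q^7  k|7↦μ(k): 7:-1 1:1  a_7=0
n=8: 1·8 2·4 4·2 8·1  μ→[1+(-1)+0+0]=0
q^9  k|9↦μ(k): 1:1 3:-1 9:0  a_9=0

1, 0, 0, 0, 0, 0, 0, 0, 0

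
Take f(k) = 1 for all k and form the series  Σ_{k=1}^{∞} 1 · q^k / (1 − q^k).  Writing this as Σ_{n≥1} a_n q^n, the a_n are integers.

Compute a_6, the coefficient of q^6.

q^6  k|6↦f(k): 1:1 2:1 3:1 6:1  a_6=4

a_6 = 4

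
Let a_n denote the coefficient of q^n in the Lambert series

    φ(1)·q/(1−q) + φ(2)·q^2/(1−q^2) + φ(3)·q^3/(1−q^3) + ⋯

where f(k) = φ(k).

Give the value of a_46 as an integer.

q^46  k|46↦φ(k): 1:1 2:1 23:22 46:22  a_46=46

a_46 = 46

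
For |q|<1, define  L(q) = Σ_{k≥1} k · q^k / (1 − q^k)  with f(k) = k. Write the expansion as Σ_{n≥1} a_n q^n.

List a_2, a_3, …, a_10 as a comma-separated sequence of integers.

[q^2] f(2)=2,f(1)=1 ⇒ 3
n=3: 1·3 3·1  f→[1+3]=4
n=4: 1·4 2·2 4·1  f→[1+2+4]=7
[q^5] f(1)=1,f(5)=5 ⇒ 6
d|6:{1,2,3,6}  Σf=1+2+3+6=12
q^7  k|7↦f(k): 7:7 1:1  a_7=8
q^8  k|8↦f(k): 1:1 2:2 4:4 8:8  a_8=15
n=9: 9·1 3·3 1·9  f→[9+3+1]=13
d|10:{1,2,5,10}  Σf=1+2+5+10=18

3, 4, 7, 6, 12, 8, 15, 13, 18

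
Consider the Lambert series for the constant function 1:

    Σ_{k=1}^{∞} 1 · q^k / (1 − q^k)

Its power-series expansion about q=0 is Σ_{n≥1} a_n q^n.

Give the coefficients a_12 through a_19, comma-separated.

[q^12] f(12)=1,f(6)=1,f(4)=1,f(3)=1,f(2)=1,f(1)=1 ⇒ 6
d|13:{1,13}  Σf=1+1=2
n=14: 1·14 2·7 7·2 14·1  f→[1+1+1+1]=4
d|15:{1,3,5,15}  Σf=1+1+1+1=4
n=16: 16·1 8·2 4·4 2·8 1·16  f→[1+1+1+1+1]=5
q^17  k|17↦f(k): 1:1 17:1  a_17=2
n=18: 18·1 9·2 6·3 3·6 2·9 1·18  f→[1+1+1+1+1+1]=6
[q^19] f(19)=1,f(1)=1 ⇒ 2

6, 2, 4, 4, 5, 2, 6, 2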